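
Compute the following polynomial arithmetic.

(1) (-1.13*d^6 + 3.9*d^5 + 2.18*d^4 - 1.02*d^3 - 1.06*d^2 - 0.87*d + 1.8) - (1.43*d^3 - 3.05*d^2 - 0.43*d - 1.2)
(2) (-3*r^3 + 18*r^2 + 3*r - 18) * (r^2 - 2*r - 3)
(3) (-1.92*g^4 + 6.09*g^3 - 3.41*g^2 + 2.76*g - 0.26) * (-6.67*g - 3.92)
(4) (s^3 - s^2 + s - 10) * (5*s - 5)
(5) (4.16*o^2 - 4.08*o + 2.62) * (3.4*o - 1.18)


(1) = -1.13*d^6 + 3.9*d^5 + 2.18*d^4 - 2.45*d^3 + 1.99*d^2 - 0.44*d + 3.0
(2) = -3*r^5 + 24*r^4 - 24*r^3 - 78*r^2 + 27*r + 54
(3) = 12.8064*g^5 - 33.0939*g^4 - 1.1281*g^3 - 5.042*g^2 - 9.085*g + 1.0192
(4) = 5*s^4 - 10*s^3 + 10*s^2 - 55*s + 50
(5) = 14.144*o^3 - 18.7808*o^2 + 13.7224*o - 3.0916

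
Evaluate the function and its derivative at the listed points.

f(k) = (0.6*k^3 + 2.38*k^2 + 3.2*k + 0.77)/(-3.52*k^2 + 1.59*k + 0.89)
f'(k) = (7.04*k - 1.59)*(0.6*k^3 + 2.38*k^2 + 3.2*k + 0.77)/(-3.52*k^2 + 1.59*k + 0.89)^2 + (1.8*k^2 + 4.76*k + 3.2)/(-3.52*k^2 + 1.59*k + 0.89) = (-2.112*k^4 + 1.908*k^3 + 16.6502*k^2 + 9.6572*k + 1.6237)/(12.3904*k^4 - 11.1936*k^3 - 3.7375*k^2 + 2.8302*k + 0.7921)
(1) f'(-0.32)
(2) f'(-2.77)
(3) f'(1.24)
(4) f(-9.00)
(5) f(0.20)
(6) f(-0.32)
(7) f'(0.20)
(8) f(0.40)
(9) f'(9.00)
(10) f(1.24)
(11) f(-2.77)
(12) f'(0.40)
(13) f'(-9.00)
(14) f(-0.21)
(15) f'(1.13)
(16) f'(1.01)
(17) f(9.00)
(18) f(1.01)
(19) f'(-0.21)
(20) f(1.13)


(1) = 356.93
(2) = -0.07
(3) = 5.82
(4) = 0.91
(5) = 1.41
(6) = -1.44
(7) = 3.72
(8) = 2.56
(9) = -0.15
(10) = -3.74
(11) = 0.08
(12) = 8.87
(13) = -0.16
(14) = 0.49
(15) = 10.13
(16) = 23.47
(17) = -2.44
(18) = -6.44
(19) = 1.92
(20) = -4.59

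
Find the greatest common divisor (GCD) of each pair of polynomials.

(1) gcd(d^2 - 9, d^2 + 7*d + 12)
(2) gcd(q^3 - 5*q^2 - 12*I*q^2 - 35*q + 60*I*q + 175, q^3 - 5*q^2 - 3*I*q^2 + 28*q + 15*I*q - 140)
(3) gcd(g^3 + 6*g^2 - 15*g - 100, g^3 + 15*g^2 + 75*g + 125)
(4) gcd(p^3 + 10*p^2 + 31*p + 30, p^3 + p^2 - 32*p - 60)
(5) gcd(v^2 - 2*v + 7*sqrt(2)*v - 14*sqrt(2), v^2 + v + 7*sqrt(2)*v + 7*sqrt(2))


(1) = gcd((d - 3)*(d + 3), (d + 3)*(d + 4)) = d + 3
(2) = q^2 + q*(-5 - 7*I) + 35*I
(3) = g^2 + 10*g + 25
(4) = gcd((p + 2)*(p + 3)*(p + 5), (p - 6)*(p + 2)*(p + 5)) = p^2 + 7*p + 10
(5) = gcd((v - 2)*(v + 7*sqrt(2)), (v + 1)*(v + 7*sqrt(2))) = v + 7*sqrt(2)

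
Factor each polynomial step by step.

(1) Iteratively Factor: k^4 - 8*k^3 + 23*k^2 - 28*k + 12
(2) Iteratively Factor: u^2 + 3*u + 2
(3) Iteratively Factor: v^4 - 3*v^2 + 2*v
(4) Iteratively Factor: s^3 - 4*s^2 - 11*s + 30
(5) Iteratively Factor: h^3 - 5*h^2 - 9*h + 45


(1) = (k - 2)*(k^3 - 6*k^2 + 11*k - 6) = (k - 2)^2*(k^2 - 4*k + 3) = (k - 2)^2*(k - 1)*(k - 3)
(2) = (u + 1)*(u + 2)
(3) = (v - 1)*(v^3 + v^2 - 2*v) = (v - 1)^2*(v^2 + 2*v) = v*(v - 1)^2*(v + 2)
(4) = (s - 5)*(s^2 + s - 6) = (s - 5)*(s + 3)*(s - 2)
(5) = (h + 3)*(h^2 - 8*h + 15) = (h - 5)*(h + 3)*(h - 3)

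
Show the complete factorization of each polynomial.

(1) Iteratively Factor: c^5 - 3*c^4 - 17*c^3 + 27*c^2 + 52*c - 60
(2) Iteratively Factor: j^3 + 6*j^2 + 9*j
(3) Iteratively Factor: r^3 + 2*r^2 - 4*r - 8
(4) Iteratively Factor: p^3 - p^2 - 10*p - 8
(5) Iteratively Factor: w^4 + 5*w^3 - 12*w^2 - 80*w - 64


(1) = (c - 5)*(c^4 + 2*c^3 - 7*c^2 - 8*c + 12) = (c - 5)*(c - 2)*(c^3 + 4*c^2 + c - 6) = (c - 5)*(c - 2)*(c + 3)*(c^2 + c - 2) = (c - 5)*(c - 2)*(c + 2)*(c + 3)*(c - 1)
(2) = (j + 3)*(j^2 + 3*j) = j*(j + 3)*(j + 3)
(3) = (r - 2)*(r^2 + 4*r + 4) = (r - 2)*(r + 2)*(r + 2)
(4) = (p + 1)*(p^2 - 2*p - 8) = (p - 4)*(p + 1)*(p + 2)
(5) = (w + 1)*(w^3 + 4*w^2 - 16*w - 64) = (w + 1)*(w + 4)*(w^2 - 16) = (w + 1)*(w + 4)^2*(w - 4)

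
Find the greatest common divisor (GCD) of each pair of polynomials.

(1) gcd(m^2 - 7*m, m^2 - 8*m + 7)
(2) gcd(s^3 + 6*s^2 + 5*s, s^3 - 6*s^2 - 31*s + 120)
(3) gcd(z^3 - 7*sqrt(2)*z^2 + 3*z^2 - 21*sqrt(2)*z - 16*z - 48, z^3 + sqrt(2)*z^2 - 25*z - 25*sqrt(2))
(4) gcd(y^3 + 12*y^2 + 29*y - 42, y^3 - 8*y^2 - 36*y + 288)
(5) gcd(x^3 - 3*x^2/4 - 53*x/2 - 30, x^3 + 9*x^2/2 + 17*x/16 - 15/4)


(1) = m - 7
(2) = gcd(s*(s + 1)*(s + 5), (s - 8)*(s - 3)*(s + 5)) = s + 5
(3) = z + sqrt(2)
(4) = gcd((y - 1)*(y + 6)*(y + 7), (y - 8)*(y - 6)*(y + 6)) = y + 6
(5) = gcd((x - 6)*(x + 5/4)*(x + 4), (x - 3/4)*(x + 5/4)*(x + 4)) = x^2 + 21*x/4 + 5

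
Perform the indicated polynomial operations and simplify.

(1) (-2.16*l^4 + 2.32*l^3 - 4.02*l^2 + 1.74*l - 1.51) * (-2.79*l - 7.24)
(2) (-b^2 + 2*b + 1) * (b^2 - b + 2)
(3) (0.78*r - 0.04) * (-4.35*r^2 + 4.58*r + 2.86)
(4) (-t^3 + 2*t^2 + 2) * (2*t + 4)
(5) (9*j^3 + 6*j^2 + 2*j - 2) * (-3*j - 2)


(1) = 6.0264*l^5 + 9.1656*l^4 - 5.581*l^3 + 24.2502*l^2 - 8.3847*l + 10.9324
(2) = -b^4 + 3*b^3 - 3*b^2 + 3*b + 2
(3) = -3.393*r^3 + 3.7464*r^2 + 2.0476*r - 0.1144
(4) = -2*t^4 + 8*t^2 + 4*t + 8
(5) = -27*j^4 - 36*j^3 - 18*j^2 + 2*j + 4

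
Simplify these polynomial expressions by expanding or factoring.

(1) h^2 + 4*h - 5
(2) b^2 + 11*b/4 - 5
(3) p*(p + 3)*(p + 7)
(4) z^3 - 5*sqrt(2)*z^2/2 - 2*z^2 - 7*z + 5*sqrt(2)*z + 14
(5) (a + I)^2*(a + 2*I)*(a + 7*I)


(1) = (h - 1)*(h + 5)
(2) = (b - 5/4)*(b + 4)
(3) = p^3 + 10*p^2 + 21*p
(4) = (z - 2)*(z - 7*sqrt(2)/2)*(z + sqrt(2))
(5) = a^4 + 11*I*a^3 - 33*a^2 - 37*I*a + 14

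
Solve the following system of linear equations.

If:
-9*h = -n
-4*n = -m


Then:
h = n/9
m = 4*n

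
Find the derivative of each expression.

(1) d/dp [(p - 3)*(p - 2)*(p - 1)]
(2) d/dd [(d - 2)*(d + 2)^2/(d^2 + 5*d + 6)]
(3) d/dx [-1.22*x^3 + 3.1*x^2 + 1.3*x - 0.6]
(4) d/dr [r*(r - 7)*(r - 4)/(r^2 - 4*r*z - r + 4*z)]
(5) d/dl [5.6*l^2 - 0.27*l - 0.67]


(1) = 3*p^2 - 12*p + 11
(2) = (d^2 + 6*d + 4)/(d^2 + 6*d + 9)
(3) = -3.66*x^2 + 6.2*x + 1.3
(4) = (r*(r - 7)*(r - 4)*(-2*r + 4*z + 1) + (r*(r - 7) + r*(r - 4) + (r - 7)*(r - 4))*(r^2 - 4*r*z - r + 4*z))/(r^2 - 4*r*z - r + 4*z)^2
(5) = 11.2*l - 0.27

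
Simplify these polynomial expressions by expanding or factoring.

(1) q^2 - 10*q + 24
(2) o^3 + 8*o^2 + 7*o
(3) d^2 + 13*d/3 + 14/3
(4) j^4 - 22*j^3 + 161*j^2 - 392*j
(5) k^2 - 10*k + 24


(1) = (q - 6)*(q - 4)
(2) = o*(o + 1)*(o + 7)
(3) = (d + 2)*(d + 7/3)
(4) = j*(j - 8)*(j - 7)^2
(5) = (k - 6)*(k - 4)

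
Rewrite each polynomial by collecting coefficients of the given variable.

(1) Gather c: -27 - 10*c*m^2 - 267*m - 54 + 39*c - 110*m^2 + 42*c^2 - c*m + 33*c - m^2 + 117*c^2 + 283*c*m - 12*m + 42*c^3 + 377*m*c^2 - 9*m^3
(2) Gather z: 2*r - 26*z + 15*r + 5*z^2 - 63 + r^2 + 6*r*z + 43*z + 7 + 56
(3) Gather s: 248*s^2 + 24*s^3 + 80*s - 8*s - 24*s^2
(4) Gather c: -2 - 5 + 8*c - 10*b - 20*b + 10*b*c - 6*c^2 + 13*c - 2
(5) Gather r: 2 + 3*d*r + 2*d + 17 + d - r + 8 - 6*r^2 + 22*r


(1) = 42*c^3 + c^2*(377*m + 159) + c*(-10*m^2 + 282*m + 72) - 9*m^3 - 111*m^2 - 279*m - 81
(2) = r^2 + 17*r + 5*z^2 + z*(6*r + 17)
(3) = 24*s^3 + 224*s^2 + 72*s
(4) = -30*b - 6*c^2 + c*(10*b + 21) - 9
(5) = 3*d - 6*r^2 + r*(3*d + 21) + 27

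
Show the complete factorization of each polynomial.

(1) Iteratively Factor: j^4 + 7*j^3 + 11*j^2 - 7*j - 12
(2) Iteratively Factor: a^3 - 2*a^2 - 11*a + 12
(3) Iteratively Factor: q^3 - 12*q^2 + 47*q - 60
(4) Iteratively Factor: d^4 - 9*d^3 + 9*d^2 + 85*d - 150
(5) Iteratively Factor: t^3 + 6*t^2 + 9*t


(1) = (j + 3)*(j^3 + 4*j^2 - j - 4) = (j + 1)*(j + 3)*(j^2 + 3*j - 4) = (j + 1)*(j + 3)*(j + 4)*(j - 1)
(2) = (a - 1)*(a^2 - a - 12) = (a - 1)*(a + 3)*(a - 4)
(3) = (q - 5)*(q^2 - 7*q + 12) = (q - 5)*(q - 4)*(q - 3)
(4) = (d - 2)*(d^3 - 7*d^2 - 5*d + 75) = (d - 5)*(d - 2)*(d^2 - 2*d - 15) = (d - 5)^2*(d - 2)*(d + 3)
(5) = (t + 3)*(t^2 + 3*t) = t*(t + 3)*(t + 3)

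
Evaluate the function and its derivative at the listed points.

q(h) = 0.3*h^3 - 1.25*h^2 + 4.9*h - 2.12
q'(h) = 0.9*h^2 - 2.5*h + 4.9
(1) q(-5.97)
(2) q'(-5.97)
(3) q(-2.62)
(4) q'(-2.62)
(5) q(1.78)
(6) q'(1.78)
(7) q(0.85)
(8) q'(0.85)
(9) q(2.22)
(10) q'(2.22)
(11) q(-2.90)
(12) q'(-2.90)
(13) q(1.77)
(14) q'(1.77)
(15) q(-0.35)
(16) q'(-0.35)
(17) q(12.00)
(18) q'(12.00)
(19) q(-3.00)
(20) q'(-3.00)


(1) = -139.76
(2) = 51.90
(3) = -28.93
(4) = 17.63
(5) = 4.33
(6) = 3.30
(7) = 1.33
(8) = 3.43
(9) = 5.88
(10) = 3.79
(11) = -34.16
(12) = 19.72
(13) = 4.30
(14) = 3.29
(15) = -4.00
(16) = 5.89
(17) = 395.08
(18) = 104.50
(19) = -36.17
(20) = 20.50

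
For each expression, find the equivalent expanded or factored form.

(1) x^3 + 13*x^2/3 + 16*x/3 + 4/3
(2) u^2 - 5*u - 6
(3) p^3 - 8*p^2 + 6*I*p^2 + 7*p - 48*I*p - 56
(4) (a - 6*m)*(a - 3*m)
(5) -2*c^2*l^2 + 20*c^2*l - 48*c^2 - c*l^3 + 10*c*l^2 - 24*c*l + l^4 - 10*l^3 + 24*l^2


(1) = (x + 1/3)*(x + 2)^2
(2) = (u - 6)*(u + 1)
(3) = (p - 8)*(p - I)*(p + 7*I)
(4) = a^2 - 9*a*m + 18*m^2
(5) = (-2*c + l)*(c + l)*(l - 6)*(l - 4)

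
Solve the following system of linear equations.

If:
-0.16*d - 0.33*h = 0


Then:
d = -2.0625*h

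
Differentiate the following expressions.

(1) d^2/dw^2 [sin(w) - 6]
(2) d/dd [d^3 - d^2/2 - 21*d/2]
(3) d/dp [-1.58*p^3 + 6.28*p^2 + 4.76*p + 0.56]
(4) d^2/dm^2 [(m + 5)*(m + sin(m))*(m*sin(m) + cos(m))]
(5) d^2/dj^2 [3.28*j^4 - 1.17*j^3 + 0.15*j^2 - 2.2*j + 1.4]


(1) = -sin(w)
(2) = 3*d^2 - d - 21/2
(3) = -4.74*p^2 + 12.56*p + 4.76
(4) = -m^3*sin(m) + 2*m^2*cos(2*m) + 5*sqrt(2)*m^2*cos(m + pi/4) + 2*m*sin(m) + 2*m*sin(2*m) + 15*m*cos(m) + 10*m*cos(2*m) + 2*cos(m) + cos(2*m) + 1
(5) = 39.36*j^2 - 7.02*j + 0.3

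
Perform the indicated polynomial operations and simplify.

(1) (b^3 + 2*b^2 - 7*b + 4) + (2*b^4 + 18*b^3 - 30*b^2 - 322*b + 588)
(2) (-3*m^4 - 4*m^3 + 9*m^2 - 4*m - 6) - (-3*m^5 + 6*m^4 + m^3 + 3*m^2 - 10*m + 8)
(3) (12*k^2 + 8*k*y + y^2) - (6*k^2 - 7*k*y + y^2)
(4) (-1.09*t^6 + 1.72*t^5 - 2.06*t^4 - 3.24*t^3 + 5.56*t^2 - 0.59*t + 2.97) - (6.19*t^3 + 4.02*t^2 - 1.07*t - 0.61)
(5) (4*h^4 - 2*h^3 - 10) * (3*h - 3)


(1) = 2*b^4 + 19*b^3 - 28*b^2 - 329*b + 592
(2) = 3*m^5 - 9*m^4 - 5*m^3 + 6*m^2 + 6*m - 14
(3) = 6*k^2 + 15*k*y
(4) = -1.09*t^6 + 1.72*t^5 - 2.06*t^4 - 9.43*t^3 + 1.54*t^2 + 0.48*t + 3.58
(5) = 12*h^5 - 18*h^4 + 6*h^3 - 30*h + 30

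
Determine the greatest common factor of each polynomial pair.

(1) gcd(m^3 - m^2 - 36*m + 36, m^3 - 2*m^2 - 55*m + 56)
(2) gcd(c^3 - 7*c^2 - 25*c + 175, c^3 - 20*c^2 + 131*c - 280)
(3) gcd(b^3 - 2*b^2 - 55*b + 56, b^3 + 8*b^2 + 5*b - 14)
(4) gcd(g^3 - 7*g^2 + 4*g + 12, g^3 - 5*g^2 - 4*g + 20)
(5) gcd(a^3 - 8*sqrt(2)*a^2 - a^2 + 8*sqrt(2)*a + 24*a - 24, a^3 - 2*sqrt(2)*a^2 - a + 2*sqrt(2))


(1) = m - 1
(2) = gcd((c - 7)*(c - 5)*(c + 5), (c - 8)*(c - 7)*(c - 5)) = c^2 - 12*c + 35
(3) = b^2 + 6*b - 7
(4) = g - 2
(5) = gcd((a - 1)*(a - 6*sqrt(2))*(a - 2*sqrt(2)), (a - 1)*(a + 1)*(a - 2*sqrt(2))) = a^2 + a*(-2*sqrt(2) - 1) + 2*sqrt(2)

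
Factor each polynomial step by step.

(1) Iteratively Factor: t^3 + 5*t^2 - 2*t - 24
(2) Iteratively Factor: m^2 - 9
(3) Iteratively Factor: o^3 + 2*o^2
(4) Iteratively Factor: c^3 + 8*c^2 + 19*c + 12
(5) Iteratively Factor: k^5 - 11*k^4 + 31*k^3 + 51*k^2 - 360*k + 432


(1) = (t + 4)*(t^2 + t - 6) = (t - 2)*(t + 4)*(t + 3)
(2) = (m - 3)*(m + 3)
(3) = (o + 2)*(o^2) = o*(o + 2)*(o)
(4) = (c + 3)*(c^2 + 5*c + 4) = (c + 1)*(c + 3)*(c + 4)
(5) = (k + 3)*(k^4 - 14*k^3 + 73*k^2 - 168*k + 144) = (k - 3)*(k + 3)*(k^3 - 11*k^2 + 40*k - 48) = (k - 3)^2*(k + 3)*(k^2 - 8*k + 16) = (k - 4)*(k - 3)^2*(k + 3)*(k - 4)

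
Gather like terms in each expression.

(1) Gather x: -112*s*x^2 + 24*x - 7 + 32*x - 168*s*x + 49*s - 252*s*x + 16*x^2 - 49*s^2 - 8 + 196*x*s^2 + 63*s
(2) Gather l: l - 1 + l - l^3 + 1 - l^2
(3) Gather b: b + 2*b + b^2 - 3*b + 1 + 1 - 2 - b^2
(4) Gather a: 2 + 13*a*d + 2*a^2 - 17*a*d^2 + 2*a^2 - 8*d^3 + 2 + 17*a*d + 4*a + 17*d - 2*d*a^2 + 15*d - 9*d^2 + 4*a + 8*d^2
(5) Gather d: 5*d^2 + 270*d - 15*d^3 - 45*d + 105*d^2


(1) = -49*s^2 + 112*s + x^2*(16 - 112*s) + x*(196*s^2 - 420*s + 56) - 15
(2) = -l^3 - l^2 + 2*l
(3) = 0
(4) = a^2*(4 - 2*d) + a*(-17*d^2 + 30*d + 8) - 8*d^3 - d^2 + 32*d + 4
(5) = -15*d^3 + 110*d^2 + 225*d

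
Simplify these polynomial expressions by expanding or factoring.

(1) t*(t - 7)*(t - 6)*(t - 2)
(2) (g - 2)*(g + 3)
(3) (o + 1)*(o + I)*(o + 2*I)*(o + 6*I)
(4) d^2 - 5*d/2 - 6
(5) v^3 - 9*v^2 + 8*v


(1) = t^4 - 15*t^3 + 68*t^2 - 84*t
(2) = g^2 + g - 6
(3) = o^4 + o^3 + 9*I*o^3 - 20*o^2 + 9*I*o^2 - 20*o - 12*I*o - 12*I
(4) = (d - 4)*(d + 3/2)
(5) = v*(v - 8)*(v - 1)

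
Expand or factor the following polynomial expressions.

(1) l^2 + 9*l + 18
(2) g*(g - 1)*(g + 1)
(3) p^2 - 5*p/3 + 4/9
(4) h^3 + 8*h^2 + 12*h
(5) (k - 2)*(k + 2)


(1) = (l + 3)*(l + 6)
(2) = g^3 - g
(3) = (p - 4/3)*(p - 1/3)
(4) = h*(h + 2)*(h + 6)
(5) = k^2 - 4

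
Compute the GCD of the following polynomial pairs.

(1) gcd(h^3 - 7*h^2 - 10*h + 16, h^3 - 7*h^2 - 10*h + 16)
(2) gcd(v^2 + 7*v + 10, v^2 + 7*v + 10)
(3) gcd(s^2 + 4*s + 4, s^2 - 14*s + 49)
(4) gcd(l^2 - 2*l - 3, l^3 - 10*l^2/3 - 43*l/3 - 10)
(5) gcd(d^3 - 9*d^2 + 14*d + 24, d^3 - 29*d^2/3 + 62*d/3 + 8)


(1) = gcd((h - 8)*(h - 1)*(h + 2), (h - 8)*(h - 1)*(h + 2)) = h^3 - 7*h^2 - 10*h + 16
(2) = gcd((v + 2)*(v + 5), (v + 2)*(v + 5)) = v^2 + 7*v + 10
(3) = gcd((s + 2)^2, (s - 7)^2) = 1
(4) = l + 1
(5) = gcd((d - 6)*(d - 4)*(d + 1), (d - 6)*(d - 4)*(d + 1/3)) = d^2 - 10*d + 24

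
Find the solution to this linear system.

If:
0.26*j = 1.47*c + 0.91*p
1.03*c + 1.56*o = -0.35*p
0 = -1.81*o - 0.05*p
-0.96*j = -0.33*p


Then:
c = 0.00
j = 0.00
o = 0.00
p = 0.00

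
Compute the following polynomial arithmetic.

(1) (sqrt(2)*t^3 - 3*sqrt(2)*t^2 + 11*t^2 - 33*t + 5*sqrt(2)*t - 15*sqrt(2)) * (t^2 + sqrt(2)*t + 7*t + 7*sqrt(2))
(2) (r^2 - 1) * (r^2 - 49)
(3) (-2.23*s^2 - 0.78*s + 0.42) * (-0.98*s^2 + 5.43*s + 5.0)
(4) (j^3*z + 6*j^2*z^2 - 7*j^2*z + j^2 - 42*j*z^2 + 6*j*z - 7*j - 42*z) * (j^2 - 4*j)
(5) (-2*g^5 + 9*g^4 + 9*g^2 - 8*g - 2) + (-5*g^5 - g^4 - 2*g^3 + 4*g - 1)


(1) = sqrt(2)*t^5 + 4*sqrt(2)*t^4 + 13*t^4 - 5*sqrt(2)*t^3 + 52*t^3 - 263*t^2 + 64*sqrt(2)*t^2 - 336*sqrt(2)*t + 40*t - 210
(2) = r^4 - 50*r^2 + 49
(3) = 2.1854*s^4 - 11.3445*s^3 - 15.797*s^2 - 1.6194*s + 2.1
(4) = j^5*z + 6*j^4*z^2 - 11*j^4*z + j^4 - 66*j^3*z^2 + 34*j^3*z - 11*j^3 + 168*j^2*z^2 - 66*j^2*z + 28*j^2 + 168*j*z
(5) = -7*g^5 + 8*g^4 - 2*g^3 + 9*g^2 - 4*g - 3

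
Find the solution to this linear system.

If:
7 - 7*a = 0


Then:
a = 1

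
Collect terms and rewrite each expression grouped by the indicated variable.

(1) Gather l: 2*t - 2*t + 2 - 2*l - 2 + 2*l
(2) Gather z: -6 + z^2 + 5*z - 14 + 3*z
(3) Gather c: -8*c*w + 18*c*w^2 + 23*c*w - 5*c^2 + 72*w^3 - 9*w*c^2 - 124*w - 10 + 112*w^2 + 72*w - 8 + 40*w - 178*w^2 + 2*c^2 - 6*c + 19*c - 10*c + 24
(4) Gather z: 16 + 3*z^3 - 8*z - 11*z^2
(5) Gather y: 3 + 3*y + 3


(1) = 0
(2) = z^2 + 8*z - 20
(3) = c^2*(-9*w - 3) + c*(18*w^2 + 15*w + 3) + 72*w^3 - 66*w^2 - 12*w + 6
(4) = 3*z^3 - 11*z^2 - 8*z + 16
(5) = 3*y + 6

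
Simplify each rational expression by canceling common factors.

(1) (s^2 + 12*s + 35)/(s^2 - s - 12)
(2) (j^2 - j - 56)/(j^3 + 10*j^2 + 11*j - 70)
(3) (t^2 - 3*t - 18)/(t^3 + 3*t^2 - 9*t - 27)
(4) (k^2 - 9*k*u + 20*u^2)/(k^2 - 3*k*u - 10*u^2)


(1) = (s^2 + 12*s + 35)/(s^2 - s - 12)
(2) = (j - 8)/(j^2 + 3*j - 10)
(3) = (t - 6)/(t^2 - 9)
(4) = (k - 4*u)/(k + 2*u)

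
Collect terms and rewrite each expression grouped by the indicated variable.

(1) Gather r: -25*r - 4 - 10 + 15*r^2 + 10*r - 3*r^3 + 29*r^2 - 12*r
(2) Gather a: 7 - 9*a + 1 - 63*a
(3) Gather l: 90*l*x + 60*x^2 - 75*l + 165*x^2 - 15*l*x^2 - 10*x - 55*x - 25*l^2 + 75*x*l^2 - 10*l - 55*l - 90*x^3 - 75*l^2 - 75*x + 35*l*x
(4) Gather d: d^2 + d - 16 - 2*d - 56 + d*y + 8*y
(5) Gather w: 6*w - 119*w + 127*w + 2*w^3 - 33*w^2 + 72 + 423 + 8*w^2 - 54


(1) = -3*r^3 + 44*r^2 - 27*r - 14
(2) = 8 - 72*a
(3) = l^2*(75*x - 100) + l*(-15*x^2 + 125*x - 140) - 90*x^3 + 225*x^2 - 140*x
(4) = d^2 + d*(y - 1) + 8*y - 72
(5) = 2*w^3 - 25*w^2 + 14*w + 441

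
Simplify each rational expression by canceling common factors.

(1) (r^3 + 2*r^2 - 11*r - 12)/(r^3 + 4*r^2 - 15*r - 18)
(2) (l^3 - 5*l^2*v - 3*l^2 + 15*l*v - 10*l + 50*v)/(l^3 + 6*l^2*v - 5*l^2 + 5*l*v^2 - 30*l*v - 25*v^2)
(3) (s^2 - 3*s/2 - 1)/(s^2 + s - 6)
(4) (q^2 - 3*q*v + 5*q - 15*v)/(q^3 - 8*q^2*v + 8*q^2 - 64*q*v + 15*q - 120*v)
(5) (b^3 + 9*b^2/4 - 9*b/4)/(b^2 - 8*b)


(1) = (r + 4)/(r + 6)
(2) = (l^2 - 5*l*v + 2*l - 10*v)/(l^2 + 6*l*v + 5*v^2)
(3) = (2*s + 1)/(2*s + 6)
(4) = (q - 3*v)/(q^2 - 8*q*v + 3*q - 24*v)
(5) = (4*b^2 + 9*b - 9)/(4*b - 32)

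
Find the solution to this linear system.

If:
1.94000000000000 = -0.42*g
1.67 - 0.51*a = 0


Then:
a = 3.27
g = -4.62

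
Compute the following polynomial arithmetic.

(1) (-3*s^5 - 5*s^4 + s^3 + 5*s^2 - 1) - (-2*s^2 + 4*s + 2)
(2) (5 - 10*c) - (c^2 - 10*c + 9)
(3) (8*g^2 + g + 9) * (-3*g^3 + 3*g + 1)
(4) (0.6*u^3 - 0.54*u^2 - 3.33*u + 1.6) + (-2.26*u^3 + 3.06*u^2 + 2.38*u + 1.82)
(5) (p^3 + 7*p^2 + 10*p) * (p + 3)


(1) = -3*s^5 - 5*s^4 + s^3 + 7*s^2 - 4*s - 3
(2) = -c^2 - 4
(3) = -24*g^5 - 3*g^4 - 3*g^3 + 11*g^2 + 28*g + 9
(4) = -1.66*u^3 + 2.52*u^2 - 0.95*u + 3.42
(5) = p^4 + 10*p^3 + 31*p^2 + 30*p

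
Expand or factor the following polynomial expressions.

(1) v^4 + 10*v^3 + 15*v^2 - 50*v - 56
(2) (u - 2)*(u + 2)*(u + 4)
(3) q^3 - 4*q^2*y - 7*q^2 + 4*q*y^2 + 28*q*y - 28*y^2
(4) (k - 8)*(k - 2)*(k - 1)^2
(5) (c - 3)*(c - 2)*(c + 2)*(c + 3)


(1) = (v - 2)*(v + 1)*(v + 4)*(v + 7)
(2) = u^3 + 4*u^2 - 4*u - 16
(3) = (q - 7)*(q - 2*y)^2
(4) = k^4 - 12*k^3 + 37*k^2 - 42*k + 16
(5) = c^4 - 13*c^2 + 36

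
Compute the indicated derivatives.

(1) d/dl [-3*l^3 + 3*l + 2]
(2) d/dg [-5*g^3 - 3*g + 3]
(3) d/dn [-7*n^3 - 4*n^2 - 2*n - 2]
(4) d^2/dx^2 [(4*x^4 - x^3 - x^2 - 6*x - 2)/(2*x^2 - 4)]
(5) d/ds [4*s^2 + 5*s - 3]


(1) = 3 - 9*l^2
(2) = -15*g^2 - 3
(3) = -21*n^2 - 8*n - 2
(4) = 4*(x^6 - 6*x^4 - 2*x^3 + 21*x^2 - 12*x - 2)/(x^6 - 6*x^4 + 12*x^2 - 8)
(5) = 8*s + 5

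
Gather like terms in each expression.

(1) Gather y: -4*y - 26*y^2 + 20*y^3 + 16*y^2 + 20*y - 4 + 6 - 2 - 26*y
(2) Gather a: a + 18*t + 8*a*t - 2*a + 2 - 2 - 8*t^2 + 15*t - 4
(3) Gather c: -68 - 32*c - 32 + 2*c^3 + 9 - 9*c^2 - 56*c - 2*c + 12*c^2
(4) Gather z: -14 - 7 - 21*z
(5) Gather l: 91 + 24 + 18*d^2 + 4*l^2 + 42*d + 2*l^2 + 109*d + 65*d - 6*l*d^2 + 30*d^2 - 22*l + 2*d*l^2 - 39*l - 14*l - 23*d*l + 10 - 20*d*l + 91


(1) = 20*y^3 - 10*y^2 - 10*y
(2) = a*(8*t - 1) - 8*t^2 + 33*t - 4
(3) = 2*c^3 + 3*c^2 - 90*c - 91
(4) = -21*z - 21
(5) = 48*d^2 + 216*d + l^2*(2*d + 6) + l*(-6*d^2 - 43*d - 75) + 216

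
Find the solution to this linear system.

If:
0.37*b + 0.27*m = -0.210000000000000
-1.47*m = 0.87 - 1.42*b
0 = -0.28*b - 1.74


Then:
No Solution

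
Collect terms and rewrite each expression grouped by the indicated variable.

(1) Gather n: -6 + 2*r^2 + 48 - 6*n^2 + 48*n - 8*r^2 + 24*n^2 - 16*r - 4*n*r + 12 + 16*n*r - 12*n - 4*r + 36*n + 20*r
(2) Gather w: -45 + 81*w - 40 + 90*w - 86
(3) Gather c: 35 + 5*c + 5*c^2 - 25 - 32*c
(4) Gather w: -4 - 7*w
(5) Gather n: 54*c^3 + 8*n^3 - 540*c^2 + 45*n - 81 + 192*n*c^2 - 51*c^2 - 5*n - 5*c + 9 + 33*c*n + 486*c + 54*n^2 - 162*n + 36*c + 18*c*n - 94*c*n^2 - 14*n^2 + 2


(1) = 18*n^2 + n*(12*r + 72) - 6*r^2 + 54
(2) = 171*w - 171
(3) = 5*c^2 - 27*c + 10
(4) = -7*w - 4
(5) = 54*c^3 - 591*c^2 + 517*c + 8*n^3 + n^2*(40 - 94*c) + n*(192*c^2 + 51*c - 122) - 70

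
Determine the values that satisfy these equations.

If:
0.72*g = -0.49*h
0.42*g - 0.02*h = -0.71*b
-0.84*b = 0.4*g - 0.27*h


Then:
b = 0.00
g = 0.00
h = 0.00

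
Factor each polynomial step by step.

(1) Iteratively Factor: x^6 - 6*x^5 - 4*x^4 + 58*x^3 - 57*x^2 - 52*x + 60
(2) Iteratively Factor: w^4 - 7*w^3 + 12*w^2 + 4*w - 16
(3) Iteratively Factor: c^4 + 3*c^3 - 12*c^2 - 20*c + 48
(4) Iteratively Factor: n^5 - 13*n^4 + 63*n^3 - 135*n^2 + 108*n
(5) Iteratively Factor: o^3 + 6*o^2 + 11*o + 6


(1) = (x + 1)*(x^5 - 7*x^4 + 3*x^3 + 55*x^2 - 112*x + 60) = (x - 1)*(x + 1)*(x^4 - 6*x^3 - 3*x^2 + 52*x - 60) = (x - 5)*(x - 1)*(x + 1)*(x^3 - x^2 - 8*x + 12) = (x - 5)*(x - 1)*(x + 1)*(x + 3)*(x^2 - 4*x + 4) = (x - 5)*(x - 2)*(x - 1)*(x + 1)*(x + 3)*(x - 2)
(2) = (w - 2)*(w^3 - 5*w^2 + 2*w + 8) = (w - 4)*(w - 2)*(w^2 - w - 2) = (w - 4)*(w - 2)*(w + 1)*(w - 2)
(3) = (c + 4)*(c^3 - c^2 - 8*c + 12) = (c + 3)*(c + 4)*(c^2 - 4*c + 4) = (c - 2)*(c + 3)*(c + 4)*(c - 2)
(4) = (n - 4)*(n^4 - 9*n^3 + 27*n^2 - 27*n) = n*(n - 4)*(n^3 - 9*n^2 + 27*n - 27) = n*(n - 4)*(n - 3)*(n^2 - 6*n + 9) = n*(n - 4)*(n - 3)^2*(n - 3)
(5) = (o + 2)*(o^2 + 4*o + 3) = (o + 1)*(o + 2)*(o + 3)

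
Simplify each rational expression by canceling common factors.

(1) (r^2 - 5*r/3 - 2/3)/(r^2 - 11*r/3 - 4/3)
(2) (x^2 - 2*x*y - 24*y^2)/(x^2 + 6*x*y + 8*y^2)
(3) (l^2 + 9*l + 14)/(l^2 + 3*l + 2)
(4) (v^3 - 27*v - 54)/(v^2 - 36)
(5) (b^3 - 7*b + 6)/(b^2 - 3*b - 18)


(1) = (r - 2)/(r - 4)
(2) = (x - 6*y)/(x + 2*y)
(3) = (l + 7)/(l + 1)
(4) = (v^2 + 6*v + 9)/(v + 6)
(5) = (b^2 - 3*b + 2)/(b - 6)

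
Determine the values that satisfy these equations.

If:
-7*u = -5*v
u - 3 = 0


Then:
u = 3
v = 21/5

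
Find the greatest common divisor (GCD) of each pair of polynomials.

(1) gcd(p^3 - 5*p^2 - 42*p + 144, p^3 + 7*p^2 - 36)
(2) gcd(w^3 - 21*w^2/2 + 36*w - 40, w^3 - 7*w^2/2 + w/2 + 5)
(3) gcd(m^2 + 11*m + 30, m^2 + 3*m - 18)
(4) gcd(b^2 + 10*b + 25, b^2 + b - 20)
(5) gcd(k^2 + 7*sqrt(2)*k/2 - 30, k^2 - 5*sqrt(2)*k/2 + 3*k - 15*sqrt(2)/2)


(1) = gcd((p - 8)*(p - 3)*(p + 6), (p - 2)*(p + 3)*(p + 6)) = p + 6
(2) = w - 5/2
(3) = m + 6
(4) = b + 5
(5) = gcd((k - 5*sqrt(2)/2)*(k + 6*sqrt(2)), (k + 3)*(k - 5*sqrt(2)/2)) = k - 5*sqrt(2)/2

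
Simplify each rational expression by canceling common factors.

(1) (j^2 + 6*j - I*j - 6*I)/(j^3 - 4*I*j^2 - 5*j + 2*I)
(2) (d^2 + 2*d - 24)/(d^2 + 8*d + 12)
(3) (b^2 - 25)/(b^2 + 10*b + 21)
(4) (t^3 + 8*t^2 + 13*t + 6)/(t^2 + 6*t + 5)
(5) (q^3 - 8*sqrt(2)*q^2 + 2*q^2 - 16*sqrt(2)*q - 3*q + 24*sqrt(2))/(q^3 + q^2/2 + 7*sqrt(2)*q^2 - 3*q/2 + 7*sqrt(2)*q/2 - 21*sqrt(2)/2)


(1) = (j + 6)/(j^2 - 3*I*j - 2)
(2) = (d - 4)/(d + 2)
(3) = (b^2 - 25)/(b^2 + 10*b + 21)
(4) = (t^2 + 7*t + 6)/(t + 5)
(5) = (2*q^2 + q*(6 - 16*sqrt(2)) - 48*sqrt(2))/(2*q^2 + q*(3 + 14*sqrt(2)) + 21*sqrt(2))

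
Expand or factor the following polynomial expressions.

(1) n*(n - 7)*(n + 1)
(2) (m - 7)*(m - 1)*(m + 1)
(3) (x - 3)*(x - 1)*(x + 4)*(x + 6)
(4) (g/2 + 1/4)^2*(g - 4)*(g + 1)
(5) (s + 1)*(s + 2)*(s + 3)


(1) = n^3 - 6*n^2 - 7*n
(2) = m^3 - 7*m^2 - m + 7
(3) = x^4 + 6*x^3 - 13*x^2 - 66*x + 72
(4) = g^4/4 - g^3/2 - 27*g^2/16 - 19*g/16 - 1/4
(5) = s^3 + 6*s^2 + 11*s + 6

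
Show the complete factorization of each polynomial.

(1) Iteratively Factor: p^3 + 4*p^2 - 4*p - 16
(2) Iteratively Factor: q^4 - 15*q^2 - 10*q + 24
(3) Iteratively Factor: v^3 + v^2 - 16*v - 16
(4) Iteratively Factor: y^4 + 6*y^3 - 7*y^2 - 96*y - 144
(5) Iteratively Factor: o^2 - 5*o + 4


(1) = (p + 4)*(p^2 - 4) = (p + 2)*(p + 4)*(p - 2)
(2) = (q + 2)*(q^3 - 2*q^2 - 11*q + 12) = (q - 1)*(q + 2)*(q^2 - q - 12) = (q - 4)*(q - 1)*(q + 2)*(q + 3)
(3) = (v + 4)*(v^2 - 3*v - 4) = (v - 4)*(v + 4)*(v + 1)
(4) = (y + 3)*(y^3 + 3*y^2 - 16*y - 48) = (y + 3)^2*(y^2 - 16) = (y - 4)*(y + 3)^2*(y + 4)
(5) = (o - 4)*(o - 1)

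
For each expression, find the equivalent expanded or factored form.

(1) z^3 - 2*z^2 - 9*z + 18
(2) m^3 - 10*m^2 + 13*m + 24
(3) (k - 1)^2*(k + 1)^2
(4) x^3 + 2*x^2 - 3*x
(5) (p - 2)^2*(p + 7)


(1) = (z - 3)*(z - 2)*(z + 3)
(2) = (m - 8)*(m - 3)*(m + 1)
(3) = k^4 - 2*k^2 + 1
(4) = x*(x - 1)*(x + 3)
(5) = p^3 + 3*p^2 - 24*p + 28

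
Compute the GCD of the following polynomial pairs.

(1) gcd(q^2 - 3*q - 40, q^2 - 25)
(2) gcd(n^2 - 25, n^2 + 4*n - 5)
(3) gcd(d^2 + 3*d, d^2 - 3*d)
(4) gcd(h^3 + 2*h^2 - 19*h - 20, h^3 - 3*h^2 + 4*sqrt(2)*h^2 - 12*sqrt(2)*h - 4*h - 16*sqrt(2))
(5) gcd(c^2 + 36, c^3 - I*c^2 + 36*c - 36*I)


(1) = q + 5
(2) = gcd((n - 5)*(n + 5), (n - 1)*(n + 5)) = n + 5
(3) = gcd(d*(d + 3), d*(d - 3)) = d
(4) = gcd((h - 4)*(h + 1)*(h + 5), (h - 4)*(h + 1)*(h + 4*sqrt(2))) = h^2 - 3*h - 4
(5) = c^2 + 36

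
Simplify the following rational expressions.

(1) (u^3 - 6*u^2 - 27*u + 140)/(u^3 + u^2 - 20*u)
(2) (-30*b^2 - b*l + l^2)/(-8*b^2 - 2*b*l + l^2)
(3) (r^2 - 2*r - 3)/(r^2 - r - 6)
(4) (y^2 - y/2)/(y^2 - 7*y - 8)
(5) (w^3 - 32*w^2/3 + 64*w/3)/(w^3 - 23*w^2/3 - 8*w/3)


(1) = (u - 7)/u
(2) = (30*b^2 + b*l - l^2)/(8*b^2 + 2*b*l - l^2)
(3) = (r + 1)/(r + 2)
(4) = (2*y^2 - y)/(2*y^2 - 14*y - 16)
(5) = (3*w - 8)/(3*w + 1)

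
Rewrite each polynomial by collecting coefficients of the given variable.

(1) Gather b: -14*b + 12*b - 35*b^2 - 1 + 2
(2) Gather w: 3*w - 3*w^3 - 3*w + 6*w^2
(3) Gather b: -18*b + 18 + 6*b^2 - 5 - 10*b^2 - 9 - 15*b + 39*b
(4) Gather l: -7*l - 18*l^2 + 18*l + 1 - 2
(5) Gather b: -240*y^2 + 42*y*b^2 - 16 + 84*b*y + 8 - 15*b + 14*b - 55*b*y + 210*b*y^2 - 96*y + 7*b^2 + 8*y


(1) = -35*b^2 - 2*b + 1
(2) = -3*w^3 + 6*w^2
(3) = -4*b^2 + 6*b + 4
(4) = -18*l^2 + 11*l - 1
(5) = b^2*(42*y + 7) + b*(210*y^2 + 29*y - 1) - 240*y^2 - 88*y - 8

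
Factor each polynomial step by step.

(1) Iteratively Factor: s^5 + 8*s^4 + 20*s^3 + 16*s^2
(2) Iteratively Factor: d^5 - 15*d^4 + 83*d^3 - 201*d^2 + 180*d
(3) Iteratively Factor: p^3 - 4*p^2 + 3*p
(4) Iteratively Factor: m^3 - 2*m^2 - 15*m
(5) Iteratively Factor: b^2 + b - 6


(1) = (s)*(s^4 + 8*s^3 + 20*s^2 + 16*s) = s*(s + 2)*(s^3 + 6*s^2 + 8*s) = s^2*(s + 2)*(s^2 + 6*s + 8) = s^2*(s + 2)^2*(s + 4)
(2) = (d - 5)*(d^4 - 10*d^3 + 33*d^2 - 36*d) = (d - 5)*(d - 3)*(d^3 - 7*d^2 + 12*d) = (d - 5)*(d - 3)^2*(d^2 - 4*d) = d*(d - 5)*(d - 3)^2*(d - 4)
(3) = (p - 3)*(p^2 - p) = p*(p - 3)*(p - 1)
(4) = (m + 3)*(m^2 - 5*m) = (m - 5)*(m + 3)*(m)
(5) = (b + 3)*(b - 2)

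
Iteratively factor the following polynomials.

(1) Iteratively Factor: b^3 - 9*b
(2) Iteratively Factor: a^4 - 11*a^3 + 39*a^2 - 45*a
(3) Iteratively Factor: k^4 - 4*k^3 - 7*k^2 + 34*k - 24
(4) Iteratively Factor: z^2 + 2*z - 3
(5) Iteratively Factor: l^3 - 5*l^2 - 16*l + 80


(1) = (b - 3)*(b^2 + 3*b) = b*(b - 3)*(b + 3)
(2) = (a)*(a^3 - 11*a^2 + 39*a - 45) = a*(a - 3)*(a^2 - 8*a + 15) = a*(a - 3)^2*(a - 5)
(3) = (k + 3)*(k^3 - 7*k^2 + 14*k - 8) = (k - 4)*(k + 3)*(k^2 - 3*k + 2) = (k - 4)*(k - 2)*(k + 3)*(k - 1)
(4) = (z - 1)*(z + 3)
(5) = (l - 4)*(l^2 - l - 20) = (l - 4)*(l + 4)*(l - 5)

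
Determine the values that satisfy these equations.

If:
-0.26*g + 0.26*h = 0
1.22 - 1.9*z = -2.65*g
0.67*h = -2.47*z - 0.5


Then:
g = -0.51
h = -0.51
z = -0.06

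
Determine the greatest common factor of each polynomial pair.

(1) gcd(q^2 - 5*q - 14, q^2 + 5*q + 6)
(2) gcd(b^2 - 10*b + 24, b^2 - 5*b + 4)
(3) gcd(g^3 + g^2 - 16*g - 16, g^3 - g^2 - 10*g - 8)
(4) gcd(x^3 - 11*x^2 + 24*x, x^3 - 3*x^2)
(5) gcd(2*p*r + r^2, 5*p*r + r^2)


(1) = gcd((q - 7)*(q + 2), (q + 2)*(q + 3)) = q + 2
(2) = b - 4
(3) = g^2 - 3*g - 4
(4) = gcd(x*(x - 8)*(x - 3), x^2*(x - 3)) = x^2 - 3*x
(5) = r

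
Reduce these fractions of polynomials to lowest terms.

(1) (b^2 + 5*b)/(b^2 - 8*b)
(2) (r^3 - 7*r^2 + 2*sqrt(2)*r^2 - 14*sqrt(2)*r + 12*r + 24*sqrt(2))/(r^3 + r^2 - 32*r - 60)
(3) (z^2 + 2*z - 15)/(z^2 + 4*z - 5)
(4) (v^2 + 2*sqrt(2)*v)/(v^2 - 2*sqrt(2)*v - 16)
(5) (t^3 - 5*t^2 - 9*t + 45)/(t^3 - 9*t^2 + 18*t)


(1) = (b + 5)/(b - 8)
(2) = (r^3 + r^2*(-7 + 2*sqrt(2)) + r*(12 - 14*sqrt(2)) + 24*sqrt(2))/(r^3 + r^2 - 32*r - 60)
(3) = (z - 3)/(z - 1)
(4) = v/(v - 4*sqrt(2))
(5) = (t^2 - 2*t - 15)/(t^2 - 6*t)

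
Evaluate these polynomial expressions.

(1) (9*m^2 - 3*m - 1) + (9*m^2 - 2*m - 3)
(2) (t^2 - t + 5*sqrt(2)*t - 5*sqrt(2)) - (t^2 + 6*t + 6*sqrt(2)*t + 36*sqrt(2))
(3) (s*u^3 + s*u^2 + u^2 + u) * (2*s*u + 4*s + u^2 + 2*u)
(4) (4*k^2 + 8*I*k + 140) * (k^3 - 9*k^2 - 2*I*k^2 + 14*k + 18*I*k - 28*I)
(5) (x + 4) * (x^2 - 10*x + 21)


(1) = 18*m^2 - 5*m - 4
(2) = -7*t - sqrt(2)*t - 41*sqrt(2)
(3) = 2*s^2*u^4 + 6*s^2*u^3 + 4*s^2*u^2 + s*u^5 + 3*s*u^4 + 4*s*u^3 + 6*s*u^2 + 4*s*u + u^4 + 3*u^3 + 2*u^2
(4) = 4*k^5 - 36*k^4 + 212*k^3 - 1404*k^2 - 280*I*k^2 + 2184*k + 2520*I*k - 3920*I
(5) = x^3 - 6*x^2 - 19*x + 84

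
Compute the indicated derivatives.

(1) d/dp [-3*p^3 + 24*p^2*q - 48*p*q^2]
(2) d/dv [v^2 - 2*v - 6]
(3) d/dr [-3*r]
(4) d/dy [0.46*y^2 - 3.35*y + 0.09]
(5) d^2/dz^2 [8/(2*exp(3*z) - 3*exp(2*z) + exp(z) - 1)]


(1) = -9*p^2 + 48*p*q - 48*q^2
(2) = 2*v - 2
(3) = -3
(4) = 0.92*y - 3.35
(5) = 8*((-18*exp(2*z) + 12*exp(z) - 1)*(2*exp(3*z) - 3*exp(2*z) + exp(z) - 1) + 2*(6*exp(2*z) - 6*exp(z) + 1)^2*exp(z))*exp(z)/(2*exp(3*z) - 3*exp(2*z) + exp(z) - 1)^3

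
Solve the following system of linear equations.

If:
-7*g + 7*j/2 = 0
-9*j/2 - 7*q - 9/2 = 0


Then:
g = -7*q/9 - 1/2
j = -14*q/9 - 1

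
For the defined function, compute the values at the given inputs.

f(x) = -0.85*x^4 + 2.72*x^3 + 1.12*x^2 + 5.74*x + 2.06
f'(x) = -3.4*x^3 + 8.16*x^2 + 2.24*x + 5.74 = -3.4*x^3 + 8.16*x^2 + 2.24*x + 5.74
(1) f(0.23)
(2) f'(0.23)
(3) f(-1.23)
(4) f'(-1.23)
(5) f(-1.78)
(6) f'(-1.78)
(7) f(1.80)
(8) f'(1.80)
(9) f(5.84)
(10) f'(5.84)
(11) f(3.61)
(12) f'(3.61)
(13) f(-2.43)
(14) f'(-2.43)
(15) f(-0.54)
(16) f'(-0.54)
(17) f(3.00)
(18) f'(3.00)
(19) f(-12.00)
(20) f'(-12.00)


(1) = 3.47
(2) = 6.65
(3) = -10.31
(4) = 21.66
(5) = -28.48
(6) = 46.78
(7) = 22.96
(8) = 16.38
(9) = -373.17
(10) = -380.08
(11) = 20.98
(12) = -39.79
(13) = -73.94
(14) = 97.27
(15) = -1.21
(16) = 7.45
(17) = 33.95
(18) = -5.90
(19) = -22231.30
(20) = 7029.10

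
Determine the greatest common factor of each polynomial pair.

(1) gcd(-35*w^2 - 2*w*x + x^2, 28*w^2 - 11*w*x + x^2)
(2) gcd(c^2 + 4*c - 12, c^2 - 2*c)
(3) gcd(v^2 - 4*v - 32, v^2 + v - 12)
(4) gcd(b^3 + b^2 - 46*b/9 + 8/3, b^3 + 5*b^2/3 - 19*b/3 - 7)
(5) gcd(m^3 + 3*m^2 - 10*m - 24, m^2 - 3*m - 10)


(1) = -7*w + x
(2) = c - 2
(3) = gcd((v - 8)*(v + 4), (v - 3)*(v + 4)) = v + 4
(4) = b + 3
(5) = m + 2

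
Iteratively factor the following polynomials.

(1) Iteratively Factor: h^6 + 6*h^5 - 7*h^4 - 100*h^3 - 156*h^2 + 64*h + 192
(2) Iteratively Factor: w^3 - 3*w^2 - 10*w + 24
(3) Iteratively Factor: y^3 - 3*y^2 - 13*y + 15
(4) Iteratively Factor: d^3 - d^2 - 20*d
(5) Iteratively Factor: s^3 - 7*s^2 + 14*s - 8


(1) = (h + 4)*(h^5 + 2*h^4 - 15*h^3 - 40*h^2 + 4*h + 48) = (h - 4)*(h + 4)*(h^4 + 6*h^3 + 9*h^2 - 4*h - 12) = (h - 4)*(h + 3)*(h + 4)*(h^3 + 3*h^2 - 4) = (h - 4)*(h - 1)*(h + 3)*(h + 4)*(h^2 + 4*h + 4) = (h - 4)*(h - 1)*(h + 2)*(h + 3)*(h + 4)*(h + 2)
(2) = (w - 2)*(w^2 - w - 12) = (w - 2)*(w + 3)*(w - 4)
(3) = (y + 3)*(y^2 - 6*y + 5) = (y - 5)*(y + 3)*(y - 1)
(4) = (d - 5)*(d^2 + 4*d) = (d - 5)*(d + 4)*(d)
(5) = (s - 1)*(s^2 - 6*s + 8) = (s - 4)*(s - 1)*(s - 2)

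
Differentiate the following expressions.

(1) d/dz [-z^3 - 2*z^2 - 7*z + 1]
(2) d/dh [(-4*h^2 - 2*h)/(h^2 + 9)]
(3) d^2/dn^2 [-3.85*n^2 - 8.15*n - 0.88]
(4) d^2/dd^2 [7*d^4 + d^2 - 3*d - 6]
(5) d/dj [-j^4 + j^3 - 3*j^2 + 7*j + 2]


(1) = -3*z^2 - 4*z - 7
(2) = 2*(h^2 - 36*h - 9)/(h^4 + 18*h^2 + 81)
(3) = -7.70000000000000
(4) = 84*d^2 + 2
(5) = -4*j^3 + 3*j^2 - 6*j + 7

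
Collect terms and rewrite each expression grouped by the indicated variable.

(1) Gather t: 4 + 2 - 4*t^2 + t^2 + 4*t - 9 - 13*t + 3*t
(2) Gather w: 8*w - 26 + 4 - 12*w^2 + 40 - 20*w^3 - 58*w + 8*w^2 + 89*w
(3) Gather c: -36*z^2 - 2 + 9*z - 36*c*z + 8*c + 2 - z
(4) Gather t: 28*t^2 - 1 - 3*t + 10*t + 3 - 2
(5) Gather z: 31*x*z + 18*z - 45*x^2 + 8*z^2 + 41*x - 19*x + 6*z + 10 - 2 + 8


(1) = -3*t^2 - 6*t - 3
(2) = -20*w^3 - 4*w^2 + 39*w + 18
(3) = c*(8 - 36*z) - 36*z^2 + 8*z
(4) = 28*t^2 + 7*t
(5) = -45*x^2 + 22*x + 8*z^2 + z*(31*x + 24) + 16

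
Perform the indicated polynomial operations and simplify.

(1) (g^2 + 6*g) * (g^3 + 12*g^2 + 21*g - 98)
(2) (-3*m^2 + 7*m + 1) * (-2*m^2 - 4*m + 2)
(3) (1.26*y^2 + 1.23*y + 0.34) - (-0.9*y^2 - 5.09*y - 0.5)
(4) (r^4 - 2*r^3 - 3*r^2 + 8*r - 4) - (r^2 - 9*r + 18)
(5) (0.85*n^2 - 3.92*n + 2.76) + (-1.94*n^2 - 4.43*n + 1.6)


(1) = g^5 + 18*g^4 + 93*g^3 + 28*g^2 - 588*g
(2) = 6*m^4 - 2*m^3 - 36*m^2 + 10*m + 2
(3) = 2.16*y^2 + 6.32*y + 0.84
(4) = r^4 - 2*r^3 - 4*r^2 + 17*r - 22
(5) = -1.09*n^2 - 8.35*n + 4.36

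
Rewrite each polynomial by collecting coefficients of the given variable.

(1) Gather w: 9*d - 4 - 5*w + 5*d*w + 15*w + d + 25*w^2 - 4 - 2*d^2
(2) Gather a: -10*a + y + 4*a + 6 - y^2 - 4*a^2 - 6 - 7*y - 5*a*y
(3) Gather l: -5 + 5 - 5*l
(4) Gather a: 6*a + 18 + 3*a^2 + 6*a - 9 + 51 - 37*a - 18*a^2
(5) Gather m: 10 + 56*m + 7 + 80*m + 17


(1) = -2*d^2 + 10*d + 25*w^2 + w*(5*d + 10) - 8
(2) = -4*a^2 + a*(-5*y - 6) - y^2 - 6*y
(3) = -5*l
(4) = -15*a^2 - 25*a + 60
(5) = 136*m + 34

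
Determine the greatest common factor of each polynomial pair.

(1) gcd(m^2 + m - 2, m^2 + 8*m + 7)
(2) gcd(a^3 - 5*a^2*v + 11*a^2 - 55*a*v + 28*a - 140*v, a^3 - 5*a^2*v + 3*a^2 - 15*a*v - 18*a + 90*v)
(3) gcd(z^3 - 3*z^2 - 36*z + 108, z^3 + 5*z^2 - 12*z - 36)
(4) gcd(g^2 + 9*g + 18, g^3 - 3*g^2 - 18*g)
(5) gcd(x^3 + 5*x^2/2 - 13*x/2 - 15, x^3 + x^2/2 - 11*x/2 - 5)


(1) = 1
(2) = gcd((a + 4)*(a + 7)*(a - 5*v), (a - 3)*(a + 6)*(a - 5*v)) = -a + 5*v
(3) = gcd((z - 6)*(z - 3)*(z + 6), (z - 3)*(z + 2)*(z + 6)) = z^2 + 3*z - 18
(4) = g + 3
(5) = gcd((x - 5/2)*(x + 2)*(x + 3), (x - 5/2)*(x + 1)*(x + 2)) = x^2 - x/2 - 5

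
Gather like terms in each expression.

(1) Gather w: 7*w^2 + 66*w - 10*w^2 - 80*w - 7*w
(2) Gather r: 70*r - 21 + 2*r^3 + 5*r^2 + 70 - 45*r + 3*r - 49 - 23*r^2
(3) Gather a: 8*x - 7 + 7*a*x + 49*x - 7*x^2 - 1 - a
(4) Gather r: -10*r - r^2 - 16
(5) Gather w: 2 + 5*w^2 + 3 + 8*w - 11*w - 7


(1) = -3*w^2 - 21*w
(2) = 2*r^3 - 18*r^2 + 28*r
(3) = a*(7*x - 1) - 7*x^2 + 57*x - 8
(4) = -r^2 - 10*r - 16
(5) = 5*w^2 - 3*w - 2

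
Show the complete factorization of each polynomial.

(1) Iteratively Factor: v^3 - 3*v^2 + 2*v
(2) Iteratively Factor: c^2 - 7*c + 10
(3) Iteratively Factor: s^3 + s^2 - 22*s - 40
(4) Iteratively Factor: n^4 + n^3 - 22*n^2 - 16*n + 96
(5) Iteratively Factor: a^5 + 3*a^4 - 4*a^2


(1) = (v - 1)*(v^2 - 2*v) = v*(v - 1)*(v - 2)
(2) = (c - 5)*(c - 2)
(3) = (s + 4)*(s^2 - 3*s - 10) = (s - 5)*(s + 4)*(s + 2)
(4) = (n + 4)*(n^3 - 3*n^2 - 10*n + 24) = (n + 3)*(n + 4)*(n^2 - 6*n + 8) = (n - 2)*(n + 3)*(n + 4)*(n - 4)
(5) = (a)*(a^4 + 3*a^3 - 4*a) = a*(a - 1)*(a^3 + 4*a^2 + 4*a) = a^2*(a - 1)*(a^2 + 4*a + 4) = a^2*(a - 1)*(a + 2)*(a + 2)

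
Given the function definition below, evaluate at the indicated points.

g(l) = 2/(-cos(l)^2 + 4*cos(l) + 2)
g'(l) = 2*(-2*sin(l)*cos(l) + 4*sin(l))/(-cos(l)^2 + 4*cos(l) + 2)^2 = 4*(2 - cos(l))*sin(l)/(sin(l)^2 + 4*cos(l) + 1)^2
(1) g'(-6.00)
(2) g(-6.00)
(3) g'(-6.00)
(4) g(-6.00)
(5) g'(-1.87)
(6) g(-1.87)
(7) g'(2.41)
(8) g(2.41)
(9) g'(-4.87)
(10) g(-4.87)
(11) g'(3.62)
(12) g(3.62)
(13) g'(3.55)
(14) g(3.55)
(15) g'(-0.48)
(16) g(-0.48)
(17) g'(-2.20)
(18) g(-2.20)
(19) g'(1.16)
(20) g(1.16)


(1) = 0.05
(2) = 0.41
(3) = 0.05
(4) = 0.41
(5) = -16.28
(6) = 2.72
(7) = 3.13
(8) = -1.31
(9) = 1.07
(10) = 0.77
(11) = -0.97
(12) = -0.86
(13) = -0.73
(14) = -0.80
(15) = -0.09
(16) = 0.42
(17) = -17.07
(18) = -2.86
(19) = 0.50
(20) = 0.58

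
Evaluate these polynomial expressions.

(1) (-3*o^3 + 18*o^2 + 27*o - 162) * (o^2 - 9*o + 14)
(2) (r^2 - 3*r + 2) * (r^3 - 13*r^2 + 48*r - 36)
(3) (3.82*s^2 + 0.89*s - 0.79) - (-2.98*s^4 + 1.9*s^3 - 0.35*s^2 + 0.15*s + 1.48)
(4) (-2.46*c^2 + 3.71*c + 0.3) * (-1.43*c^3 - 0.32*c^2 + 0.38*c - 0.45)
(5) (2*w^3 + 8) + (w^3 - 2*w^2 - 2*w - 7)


(1) = -3*o^5 + 45*o^4 - 177*o^3 - 153*o^2 + 1836*o - 2268
(2) = r^5 - 16*r^4 + 89*r^3 - 206*r^2 + 204*r - 72
(3) = 2.98*s^4 - 1.9*s^3 + 4.17*s^2 + 0.74*s - 2.27
(4) = 3.5178*c^5 - 4.5181*c^4 - 2.551*c^3 + 2.4208*c^2 - 1.5555*c - 0.135
(5) = 3*w^3 - 2*w^2 - 2*w + 1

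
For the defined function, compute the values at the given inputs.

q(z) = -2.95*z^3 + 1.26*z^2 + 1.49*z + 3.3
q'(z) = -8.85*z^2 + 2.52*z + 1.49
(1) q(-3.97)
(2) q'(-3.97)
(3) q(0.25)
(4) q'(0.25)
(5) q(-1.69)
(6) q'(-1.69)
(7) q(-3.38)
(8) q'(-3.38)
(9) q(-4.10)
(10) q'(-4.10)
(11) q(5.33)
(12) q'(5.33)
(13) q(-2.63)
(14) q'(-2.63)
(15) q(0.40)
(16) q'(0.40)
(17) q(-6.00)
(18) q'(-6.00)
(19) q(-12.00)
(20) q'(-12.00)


(1) = 201.83
(2) = -148.00
(3) = 3.71
(4) = 1.57
(5) = 18.62
(6) = -28.05
(7) = 126.57
(8) = -108.13
(9) = 221.69
(10) = -157.61
(11) = -399.65
(12) = -236.50
(13) = 61.76
(14) = -66.35
(15) = 3.91
(16) = 1.08
(17) = 676.92
(18) = -332.23
(19) = 5264.46
(20) = -1303.15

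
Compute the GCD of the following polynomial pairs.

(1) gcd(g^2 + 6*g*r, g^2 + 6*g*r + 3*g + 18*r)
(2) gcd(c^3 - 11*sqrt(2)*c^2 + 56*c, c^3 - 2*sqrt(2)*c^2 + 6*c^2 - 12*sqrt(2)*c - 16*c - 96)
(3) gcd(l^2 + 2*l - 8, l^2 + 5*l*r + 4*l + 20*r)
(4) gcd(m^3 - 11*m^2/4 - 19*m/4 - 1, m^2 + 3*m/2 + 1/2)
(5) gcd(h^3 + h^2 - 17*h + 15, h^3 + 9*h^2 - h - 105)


(1) = gcd(g*(g + 6*r), (g + 3)*(g + 6*r)) = g + 6*r
(2) = gcd(c*(c - 7*sqrt(2))*(c - 4*sqrt(2)), (c + 6)*(c - 4*sqrt(2))*(c + 2*sqrt(2))) = c - 4*sqrt(2)
(3) = l + 4
(4) = m + 1
(5) = h^2 + 2*h - 15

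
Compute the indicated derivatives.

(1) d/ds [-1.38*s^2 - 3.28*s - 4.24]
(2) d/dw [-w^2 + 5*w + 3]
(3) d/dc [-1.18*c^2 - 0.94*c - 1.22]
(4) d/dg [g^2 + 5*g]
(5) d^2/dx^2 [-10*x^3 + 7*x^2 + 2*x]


(1) = -2.76*s - 3.28
(2) = 5 - 2*w
(3) = -2.36*c - 0.94
(4) = 2*g + 5
(5) = 14 - 60*x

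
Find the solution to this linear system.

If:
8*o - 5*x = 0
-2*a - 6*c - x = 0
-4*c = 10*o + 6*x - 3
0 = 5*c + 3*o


Then:
a = 15/86
c = -9/86
o = 15/86
x = 12/43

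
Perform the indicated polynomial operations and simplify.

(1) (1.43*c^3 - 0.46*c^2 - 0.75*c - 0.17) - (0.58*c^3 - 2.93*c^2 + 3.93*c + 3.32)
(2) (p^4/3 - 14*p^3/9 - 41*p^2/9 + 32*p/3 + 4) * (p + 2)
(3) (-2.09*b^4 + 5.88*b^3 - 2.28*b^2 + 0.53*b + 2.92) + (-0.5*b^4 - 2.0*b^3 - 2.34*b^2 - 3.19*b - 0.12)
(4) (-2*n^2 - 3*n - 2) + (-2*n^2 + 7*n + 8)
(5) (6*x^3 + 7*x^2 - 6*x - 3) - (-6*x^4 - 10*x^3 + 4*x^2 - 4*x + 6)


(1) = 0.85*c^3 + 2.47*c^2 - 4.68*c - 3.49
(2) = p^5/3 - 8*p^4/9 - 23*p^3/3 + 14*p^2/9 + 76*p/3 + 8
(3) = -2.59*b^4 + 3.88*b^3 - 4.62*b^2 - 2.66*b + 2.8
(4) = -4*n^2 + 4*n + 6
(5) = 6*x^4 + 16*x^3 + 3*x^2 - 2*x - 9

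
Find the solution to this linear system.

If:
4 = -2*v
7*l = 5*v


Then:
l = -10/7
v = -2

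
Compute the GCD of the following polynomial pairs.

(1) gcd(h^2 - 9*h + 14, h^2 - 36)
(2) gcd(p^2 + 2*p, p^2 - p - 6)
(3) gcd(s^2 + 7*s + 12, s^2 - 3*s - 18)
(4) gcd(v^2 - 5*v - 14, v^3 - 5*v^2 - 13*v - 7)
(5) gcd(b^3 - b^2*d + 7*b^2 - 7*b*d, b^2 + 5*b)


(1) = 1
(2) = p + 2
(3) = gcd((s + 3)*(s + 4), (s - 6)*(s + 3)) = s + 3
(4) = v - 7
(5) = b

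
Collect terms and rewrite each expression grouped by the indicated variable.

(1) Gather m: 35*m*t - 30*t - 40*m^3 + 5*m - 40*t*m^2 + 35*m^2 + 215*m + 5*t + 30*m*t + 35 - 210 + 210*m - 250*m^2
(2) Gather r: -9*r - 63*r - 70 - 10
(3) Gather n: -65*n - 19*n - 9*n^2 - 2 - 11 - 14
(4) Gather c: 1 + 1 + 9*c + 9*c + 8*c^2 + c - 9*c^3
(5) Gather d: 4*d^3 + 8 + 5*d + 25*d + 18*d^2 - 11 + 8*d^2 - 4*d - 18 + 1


(1) = -40*m^3 + m^2*(-40*t - 215) + m*(65*t + 430) - 25*t - 175
(2) = -72*r - 80
(3) = -9*n^2 - 84*n - 27
(4) = -9*c^3 + 8*c^2 + 19*c + 2
(5) = 4*d^3 + 26*d^2 + 26*d - 20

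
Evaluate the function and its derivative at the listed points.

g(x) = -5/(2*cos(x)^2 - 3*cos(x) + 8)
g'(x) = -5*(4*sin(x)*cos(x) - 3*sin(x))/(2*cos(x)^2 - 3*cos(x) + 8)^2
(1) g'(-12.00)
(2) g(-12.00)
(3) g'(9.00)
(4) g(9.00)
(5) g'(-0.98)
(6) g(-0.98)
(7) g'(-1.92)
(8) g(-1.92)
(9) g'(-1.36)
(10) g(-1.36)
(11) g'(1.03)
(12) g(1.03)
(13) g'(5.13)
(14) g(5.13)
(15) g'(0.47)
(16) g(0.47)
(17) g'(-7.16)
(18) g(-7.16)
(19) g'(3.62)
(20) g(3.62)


(1) = -0.02
(2) = -0.73
(3) = 0.09
(4) = -0.40
(5) = -0.07
(6) = -0.72
(7) = -0.24
(8) = -0.54
(9) = -0.19
(10) = -0.67
(11) = 0.08
(12) = -0.72
(13) = -0.12
(14) = -0.70
(15) = -0.03
(16) = -0.72
(17) = -0.04
(18) = -0.72
(19) = -0.10
(20) = -0.41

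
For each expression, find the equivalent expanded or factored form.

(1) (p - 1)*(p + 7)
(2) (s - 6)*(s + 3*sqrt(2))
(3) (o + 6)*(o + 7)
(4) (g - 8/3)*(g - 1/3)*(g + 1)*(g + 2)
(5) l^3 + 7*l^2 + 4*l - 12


(1) = p^2 + 6*p - 7
(2) = s^2 - 6*s + 3*sqrt(2)*s - 18*sqrt(2)
(3) = o^2 + 13*o + 42
(4) = g^4 - 55*g^2/9 - 10*g/3 + 16/9
(5) = (l - 1)*(l + 2)*(l + 6)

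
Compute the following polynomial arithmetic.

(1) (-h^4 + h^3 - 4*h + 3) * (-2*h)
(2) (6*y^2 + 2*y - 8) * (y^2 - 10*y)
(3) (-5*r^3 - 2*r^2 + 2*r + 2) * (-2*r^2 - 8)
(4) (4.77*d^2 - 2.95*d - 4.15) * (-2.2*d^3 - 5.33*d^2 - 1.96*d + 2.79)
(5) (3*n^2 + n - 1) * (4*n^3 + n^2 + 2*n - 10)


(1) = 2*h^5 - 2*h^4 + 8*h^2 - 6*h
(2) = 6*y^4 - 58*y^3 - 28*y^2 + 80*y
(3) = 10*r^5 + 4*r^4 + 36*r^3 + 12*r^2 - 16*r - 16
(4) = -10.494*d^5 - 18.9341*d^4 + 15.5043*d^3 + 41.2098*d^2 - 0.0965*d - 11.5785
(5) = 12*n^5 + 7*n^4 + 3*n^3 - 29*n^2 - 12*n + 10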